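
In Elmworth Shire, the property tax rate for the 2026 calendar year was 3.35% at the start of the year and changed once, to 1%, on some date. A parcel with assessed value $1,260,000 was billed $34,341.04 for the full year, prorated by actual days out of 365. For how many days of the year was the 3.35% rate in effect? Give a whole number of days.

Let d = days at the first rate; then 365 − d days at the second rate.
$1,260,000 × [3.35%·d + 1%·(365−d)] / 365 = $34,341.04
Solving gives d = 268, so the new rate took effect on 26 September 2026.

268 days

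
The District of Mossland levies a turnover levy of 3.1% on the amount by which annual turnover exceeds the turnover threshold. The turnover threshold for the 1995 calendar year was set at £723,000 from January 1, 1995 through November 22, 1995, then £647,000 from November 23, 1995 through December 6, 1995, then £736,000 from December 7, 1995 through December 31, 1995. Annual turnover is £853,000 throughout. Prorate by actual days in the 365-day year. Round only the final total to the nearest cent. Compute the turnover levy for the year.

£4,092.76

January 1 – November 22, 1995: 326 days, exemption £723,000 → (£853,000 − £723,000) × 3.1% × 326/365 = £3,599.3973
November 23 – December 6, 1995: 14 days, exemption £647,000 → (£853,000 − £647,000) × 3.1% × 14/365 = £244.9425
December 7 – December 31, 1995: 25 days, exemption £736,000 → (£853,000 − £736,000) × 3.1% × 25/365 = £248.4247
Total = £4,092.7644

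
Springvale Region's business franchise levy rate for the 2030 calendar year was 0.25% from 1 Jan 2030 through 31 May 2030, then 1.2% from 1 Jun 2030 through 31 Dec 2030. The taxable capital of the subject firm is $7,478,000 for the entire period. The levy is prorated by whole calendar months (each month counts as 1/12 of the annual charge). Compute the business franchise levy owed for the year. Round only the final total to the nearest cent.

1 Jan – 31 May 2030: 5 months at 0.25% → $7,478,000 × 0.25% × 5/12 = $7,789.5833
1 Jun – 31 Dec 2030: 7 months at 1.2% → $7,478,000 × 1.2% × 7/12 = $52,346.0000
Total = $60,135.5833

$60,135.58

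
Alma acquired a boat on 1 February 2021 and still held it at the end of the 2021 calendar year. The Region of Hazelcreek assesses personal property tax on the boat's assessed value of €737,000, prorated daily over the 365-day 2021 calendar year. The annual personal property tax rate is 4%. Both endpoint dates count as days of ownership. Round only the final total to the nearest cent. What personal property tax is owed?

Days held (1 February – 31 December 2021): 334 out of 365
Tax = €737,000 × 4% × 334/365 = €26,976.2192

€26,976.22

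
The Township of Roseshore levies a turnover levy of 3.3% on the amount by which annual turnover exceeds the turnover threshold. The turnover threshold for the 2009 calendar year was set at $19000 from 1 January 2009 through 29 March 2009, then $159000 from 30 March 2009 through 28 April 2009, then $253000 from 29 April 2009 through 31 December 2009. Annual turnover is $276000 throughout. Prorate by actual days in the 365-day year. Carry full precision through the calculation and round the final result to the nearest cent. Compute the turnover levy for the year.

1 January – 29 March 2009: 88 days, exemption $19000 → ($276000 − $19000) × 3.3% × 88/365 = $2044.7342
30 March – 28 April 2009: 30 days, exemption $159000 → ($276000 − $159000) × 3.3% × 30/365 = $317.3425
29 April – 31 December 2009: 247 days, exemption $253000 → ($276000 − $253000) × 3.3% × 247/365 = $513.6247
Total = $2875.7014

$2875.70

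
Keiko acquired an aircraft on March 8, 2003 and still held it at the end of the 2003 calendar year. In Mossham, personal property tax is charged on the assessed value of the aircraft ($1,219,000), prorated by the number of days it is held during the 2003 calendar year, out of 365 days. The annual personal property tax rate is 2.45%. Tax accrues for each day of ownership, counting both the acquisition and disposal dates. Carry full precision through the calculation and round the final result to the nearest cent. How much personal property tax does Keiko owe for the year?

Days held (March 8 – December 31, 2003): 299 out of 365
Tax = $1,219,000 × 2.45% × 299/365 = $24,465.1630

$24,465.16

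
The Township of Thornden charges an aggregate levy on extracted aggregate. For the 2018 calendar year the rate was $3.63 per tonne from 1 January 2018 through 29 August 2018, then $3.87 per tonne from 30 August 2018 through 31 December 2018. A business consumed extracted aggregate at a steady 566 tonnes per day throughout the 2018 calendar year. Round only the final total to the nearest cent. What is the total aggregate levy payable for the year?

1 January – 29 August 2018: 241 days × 566 tonnes/day = 136,406 tonnes at $3.63/tonne → $495,153.78
30 August – 31 December 2018: 124 days × 566 tonnes/day = 70,184 tonnes at $3.87/tonne → $271,612.08

$766,765.86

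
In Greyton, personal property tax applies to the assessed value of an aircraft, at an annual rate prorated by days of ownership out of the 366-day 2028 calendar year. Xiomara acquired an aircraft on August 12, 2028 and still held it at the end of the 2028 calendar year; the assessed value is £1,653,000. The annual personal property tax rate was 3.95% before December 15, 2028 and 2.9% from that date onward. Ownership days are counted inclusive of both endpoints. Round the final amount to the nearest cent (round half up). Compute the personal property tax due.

£24,526.27

August 12 – December 14, 2028: 125 days at 3.95% → £1,653,000 × 3.95% × 125/366 = £22,299.6926
December 15 – December 31, 2028: 17 days at 2.9% → £1,653,000 × 2.9% × 17/366 = £2,226.5820
Total = £24,526.2746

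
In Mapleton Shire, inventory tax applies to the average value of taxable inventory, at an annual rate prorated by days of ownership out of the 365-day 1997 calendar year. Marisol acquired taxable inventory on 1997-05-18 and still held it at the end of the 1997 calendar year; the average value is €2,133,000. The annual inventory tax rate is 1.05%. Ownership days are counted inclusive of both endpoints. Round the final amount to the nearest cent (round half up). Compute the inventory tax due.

Days held (1997-05-18 to 1997-12-31): 228 out of 365
Tax = €2,133,000 × 1.05% × 228/365 = €13,990.1425

€13,990.14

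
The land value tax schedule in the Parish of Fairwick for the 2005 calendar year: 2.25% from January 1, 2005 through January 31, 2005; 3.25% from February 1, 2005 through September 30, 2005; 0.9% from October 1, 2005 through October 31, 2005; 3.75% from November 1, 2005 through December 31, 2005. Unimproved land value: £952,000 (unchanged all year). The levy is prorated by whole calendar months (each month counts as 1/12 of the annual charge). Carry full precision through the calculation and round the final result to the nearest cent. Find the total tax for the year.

£29,075.67

January 1 – January 31, 2005: 1 month at 2.25% → £952,000 × 2.25% × 1/12 = £1,785.0000
February 1 – September 30, 2005: 8 months at 3.25% → £952,000 × 3.25% × 8/12 = £20,626.6667
October 1 – October 31, 2005: 1 month at 0.9% → £952,000 × 0.9% × 1/12 = £714.0000
November 1 – December 31, 2005: 2 months at 3.75% → £952,000 × 3.75% × 2/12 = £5,950.0000
Total = £29,075.6667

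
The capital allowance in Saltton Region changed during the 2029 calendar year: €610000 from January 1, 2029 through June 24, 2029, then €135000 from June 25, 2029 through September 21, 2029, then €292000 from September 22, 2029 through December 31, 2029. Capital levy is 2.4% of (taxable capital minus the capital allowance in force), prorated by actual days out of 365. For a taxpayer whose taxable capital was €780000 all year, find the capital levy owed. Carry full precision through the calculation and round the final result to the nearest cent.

January 1 – June 24, 2029: 175 days, exemption €610000 → (€780000 − €610000) × 2.4% × 175/365 = €1956.1644
June 25 – September 21, 2029: 89 days, exemption €135000 → (€780000 − €135000) × 2.4% × 89/365 = €3774.5753
September 22 – December 31, 2029: 101 days, exemption €292000 → (€780000 − €292000) × 2.4% × 101/365 = €3240.8548
Total = €8971.5945

€8971.59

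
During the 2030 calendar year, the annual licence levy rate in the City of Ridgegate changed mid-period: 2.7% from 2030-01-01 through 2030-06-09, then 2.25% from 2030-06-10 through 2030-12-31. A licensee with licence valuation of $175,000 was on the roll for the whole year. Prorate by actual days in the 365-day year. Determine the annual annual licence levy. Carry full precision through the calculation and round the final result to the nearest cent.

$4,282.71

2030-01-01 to 2030-06-09: 160 days at 2.7% → $175,000 × 2.7% × 160/365 = $2,071.2329
2030-06-10 to 2030-12-31: 205 days at 2.25% → $175,000 × 2.25% × 205/365 = $2,211.4726
Total = $4,282.7055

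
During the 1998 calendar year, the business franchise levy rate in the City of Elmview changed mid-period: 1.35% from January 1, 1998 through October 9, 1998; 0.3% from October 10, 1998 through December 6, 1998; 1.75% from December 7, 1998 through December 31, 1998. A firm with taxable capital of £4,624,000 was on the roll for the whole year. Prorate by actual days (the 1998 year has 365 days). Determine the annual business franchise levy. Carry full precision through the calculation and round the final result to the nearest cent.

£55,975.74

January 1 – October 9, 1998: 282 days at 1.35% → £4,624,000 × 1.35% × 282/365 = £48,228.9534
October 10 – December 6, 1998: 58 days at 0.3% → £4,624,000 × 0.3% × 58/365 = £2,204.3178
December 7 – December 31, 1998: 25 days at 1.75% → £4,624,000 × 1.75% × 25/365 = £5,542.4658
Total = £55,975.7370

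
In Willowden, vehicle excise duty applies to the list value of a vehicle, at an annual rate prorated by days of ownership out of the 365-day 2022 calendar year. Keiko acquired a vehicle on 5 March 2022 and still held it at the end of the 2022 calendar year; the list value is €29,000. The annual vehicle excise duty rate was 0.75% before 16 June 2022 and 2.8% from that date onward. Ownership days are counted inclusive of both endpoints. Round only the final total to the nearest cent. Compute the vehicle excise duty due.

€504.08

5 March – 15 June 2022: 103 days at 0.75% → €29,000 × 0.75% × 103/365 = €61.3767
16 June – 31 December 2022: 199 days at 2.8% → €29,000 × 2.8% × 199/365 = €442.7068
Total = €504.0836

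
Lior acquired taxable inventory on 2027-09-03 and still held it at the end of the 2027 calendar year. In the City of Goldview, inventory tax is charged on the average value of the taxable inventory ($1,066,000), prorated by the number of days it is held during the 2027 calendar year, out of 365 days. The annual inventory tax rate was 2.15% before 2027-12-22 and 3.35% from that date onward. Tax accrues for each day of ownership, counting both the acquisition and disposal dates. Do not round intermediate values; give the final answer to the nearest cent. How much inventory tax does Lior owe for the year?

$7,885.48

2027-09-03 to 2027-12-21: 110 days at 2.15% → $1,066,000 × 2.15% × 110/365 = $6,907.0959
2027-12-22 to 2027-12-31: 10 days at 3.35% → $1,066,000 × 3.35% × 10/365 = $978.3836
Total = $7,885.4795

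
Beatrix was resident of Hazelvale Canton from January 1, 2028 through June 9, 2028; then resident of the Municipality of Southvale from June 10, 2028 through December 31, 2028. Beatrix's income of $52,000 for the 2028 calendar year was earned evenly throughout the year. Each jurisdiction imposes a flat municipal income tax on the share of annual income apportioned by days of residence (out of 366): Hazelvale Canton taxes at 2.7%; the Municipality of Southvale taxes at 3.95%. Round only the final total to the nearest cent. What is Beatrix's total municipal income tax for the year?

$1,768.07

Hazelvale Canton, January 1 – June 9, 2028: 161 days → $52,000 × 2.7% × 161/366 = $617.6066
The Municipality of Southvale, June 10 – December 31, 2028: 205 days → $52,000 × 3.95% × 205/366 = $1,150.4645
Total = $1,768.0710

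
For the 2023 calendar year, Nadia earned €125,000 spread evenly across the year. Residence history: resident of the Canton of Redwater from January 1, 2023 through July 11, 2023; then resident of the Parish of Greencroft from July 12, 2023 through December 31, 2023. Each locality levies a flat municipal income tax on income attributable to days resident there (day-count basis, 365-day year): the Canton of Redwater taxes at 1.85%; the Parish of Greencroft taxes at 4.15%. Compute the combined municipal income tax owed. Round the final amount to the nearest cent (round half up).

The Canton of Redwater, January 1 – July 11, 2023: 192 days → €125,000 × 1.85% × 192/365 = €1,216.4384
The Parish of Greencroft, July 12 – December 31, 2023: 173 days → €125,000 × 4.15% × 173/365 = €2,458.7329
Total = €3,675.1712

€3,675.17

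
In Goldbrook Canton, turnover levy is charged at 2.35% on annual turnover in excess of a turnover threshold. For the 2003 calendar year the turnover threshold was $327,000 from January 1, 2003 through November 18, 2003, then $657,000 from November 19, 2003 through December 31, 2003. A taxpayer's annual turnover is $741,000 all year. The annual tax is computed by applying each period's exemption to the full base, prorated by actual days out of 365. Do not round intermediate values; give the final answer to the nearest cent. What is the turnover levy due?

$8,815.40

January 1 – November 18, 2003: 322 days, exemption $327,000 → ($741,000 − $327,000) × 2.35% × 322/365 = $8,582.8438
November 19 – December 31, 2003: 43 days, exemption $657,000 → ($741,000 − $657,000) × 2.35% × 43/365 = $232.5534
Total = $8,815.3973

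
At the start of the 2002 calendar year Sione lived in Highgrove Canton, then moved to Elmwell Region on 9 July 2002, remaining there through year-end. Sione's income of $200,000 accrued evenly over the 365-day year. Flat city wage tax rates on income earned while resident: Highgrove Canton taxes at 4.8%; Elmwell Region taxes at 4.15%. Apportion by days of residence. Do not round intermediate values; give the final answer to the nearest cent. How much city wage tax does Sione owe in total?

$8,973.15

Highgrove Canton, 1 January – 8 July 2002: 189 days → $200,000 × 4.8% × 189/365 = $4,970.9589
Elmwell Region, 9 July – 31 December 2002: 176 days → $200,000 × 4.15% × 176/365 = $4,002.1918
Total = $8,973.1507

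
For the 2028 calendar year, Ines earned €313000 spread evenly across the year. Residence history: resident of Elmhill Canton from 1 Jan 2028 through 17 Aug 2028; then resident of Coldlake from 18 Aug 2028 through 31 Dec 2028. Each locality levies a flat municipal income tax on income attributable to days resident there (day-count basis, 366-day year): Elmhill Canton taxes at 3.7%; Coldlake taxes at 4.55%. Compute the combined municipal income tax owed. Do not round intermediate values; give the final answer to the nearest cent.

Elmhill Canton, 1 Jan – 17 Aug 2028: 230 days → €313000 × 3.7% × 230/366 = €7277.6776
Coldlake, 18 Aug – 31 Dec 2028: 136 days → €313000 × 4.55% × 136/366 = €5291.9235
Total = €12569.6011

€12569.60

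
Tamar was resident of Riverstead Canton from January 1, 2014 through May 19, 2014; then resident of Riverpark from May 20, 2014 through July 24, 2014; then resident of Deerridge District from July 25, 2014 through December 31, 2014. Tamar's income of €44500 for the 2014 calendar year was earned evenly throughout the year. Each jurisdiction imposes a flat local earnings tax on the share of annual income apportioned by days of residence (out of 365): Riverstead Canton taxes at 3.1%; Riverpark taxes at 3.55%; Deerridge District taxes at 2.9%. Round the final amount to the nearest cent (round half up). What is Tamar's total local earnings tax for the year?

€1376.70

Riverstead Canton, January 1 – May 19, 2014: 139 days → €44500 × 3.1% × 139/365 = €525.3438
Riverpark, May 20 – July 24, 2014: 66 days → €44500 × 3.55% × 66/365 = €285.6534
Deerridge District, July 25 – December 31, 2014: 160 days → €44500 × 2.9% × 160/365 = €565.6986
Total = €1376.6959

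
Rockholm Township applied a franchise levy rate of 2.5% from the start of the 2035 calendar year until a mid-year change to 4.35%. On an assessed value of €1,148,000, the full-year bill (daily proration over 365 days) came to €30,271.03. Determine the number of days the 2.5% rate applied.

Let d = days at the first rate; then 365 − d days at the second rate.
€1,148,000 × [2.5%·d + 4.35%·(365−d)] / 365 = €30,271.03
Solving gives d = 338, so the new rate took effect on 5 December 2035.

338 days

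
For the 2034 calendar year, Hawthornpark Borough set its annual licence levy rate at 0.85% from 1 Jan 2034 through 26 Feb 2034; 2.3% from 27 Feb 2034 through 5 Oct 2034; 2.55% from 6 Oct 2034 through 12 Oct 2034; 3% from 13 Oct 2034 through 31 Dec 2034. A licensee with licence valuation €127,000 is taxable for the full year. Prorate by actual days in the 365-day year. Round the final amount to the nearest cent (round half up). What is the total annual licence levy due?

€2,834.36

1 Jan – 26 Feb 2034: 57 days at 0.85% → €127,000 × 0.85% × 57/365 = €168.5795
27 Feb – 5 Oct 2034: 221 days at 2.3% → €127,000 × 2.3% × 221/365 = €1,768.6055
6 Oct – 12 Oct 2034: 7 days at 2.55% → €127,000 × 2.55% × 7/365 = €62.1082
13 Oct – 31 Dec 2034: 80 days at 3% → €127,000 × 3% × 80/365 = €835.0685
Total = €2,834.3616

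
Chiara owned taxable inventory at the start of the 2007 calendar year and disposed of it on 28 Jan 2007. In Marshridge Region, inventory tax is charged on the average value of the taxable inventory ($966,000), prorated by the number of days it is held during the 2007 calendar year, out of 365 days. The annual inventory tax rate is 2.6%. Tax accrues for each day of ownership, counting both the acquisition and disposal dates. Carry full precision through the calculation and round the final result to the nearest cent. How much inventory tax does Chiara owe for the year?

Days held (1 Jan – 28 Jan 2007): 28 out of 365
Tax = $966,000 × 2.6% × 28/365 = $1,926.7068

$1,926.71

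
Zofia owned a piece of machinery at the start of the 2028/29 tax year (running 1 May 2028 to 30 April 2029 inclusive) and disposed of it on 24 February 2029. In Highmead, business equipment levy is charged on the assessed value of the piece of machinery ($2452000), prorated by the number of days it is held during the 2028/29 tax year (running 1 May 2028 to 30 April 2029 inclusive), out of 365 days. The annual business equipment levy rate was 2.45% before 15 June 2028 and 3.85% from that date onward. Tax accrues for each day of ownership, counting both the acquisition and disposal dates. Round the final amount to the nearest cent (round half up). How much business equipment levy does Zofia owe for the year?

1 May – 14 June 2028: 45 days at 2.45% → $2452000 × 2.45% × 45/365 = $7406.3836
15 June 2028 – 24 February 2029: 255 days at 3.85% → $2452000 × 3.85% × 255/365 = $65952.0822
Total = $73358.4658

$73358.47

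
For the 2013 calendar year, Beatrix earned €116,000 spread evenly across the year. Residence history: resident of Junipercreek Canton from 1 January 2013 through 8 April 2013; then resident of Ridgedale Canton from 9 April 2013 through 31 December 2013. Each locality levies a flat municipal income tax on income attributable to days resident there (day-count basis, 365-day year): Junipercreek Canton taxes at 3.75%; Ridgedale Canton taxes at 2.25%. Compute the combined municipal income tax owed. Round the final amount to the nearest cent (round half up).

Junipercreek Canton, 1 January – 8 April 2013: 98 days → €116,000 × 3.75% × 98/365 = €1,167.9452
Ridgedale Canton, 9 April – 31 December 2013: 267 days → €116,000 × 2.25% × 267/365 = €1,909.2329
Total = €3,077.1781

€3,077.18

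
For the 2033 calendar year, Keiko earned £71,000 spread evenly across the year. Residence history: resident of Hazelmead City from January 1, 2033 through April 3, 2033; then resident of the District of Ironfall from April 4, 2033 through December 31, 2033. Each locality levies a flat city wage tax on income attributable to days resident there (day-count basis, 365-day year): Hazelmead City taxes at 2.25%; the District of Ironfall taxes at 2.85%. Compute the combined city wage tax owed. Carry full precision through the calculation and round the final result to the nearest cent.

Hazelmead City, January 1 – April 3, 2033: 93 days → £71,000 × 2.25% × 93/365 = £407.0342
The District of Ironfall, April 4 – December 31, 2033: 272 days → £71,000 × 2.85% × 272/365 = £1,507.9233
Total = £1,914.9575

£1,914.96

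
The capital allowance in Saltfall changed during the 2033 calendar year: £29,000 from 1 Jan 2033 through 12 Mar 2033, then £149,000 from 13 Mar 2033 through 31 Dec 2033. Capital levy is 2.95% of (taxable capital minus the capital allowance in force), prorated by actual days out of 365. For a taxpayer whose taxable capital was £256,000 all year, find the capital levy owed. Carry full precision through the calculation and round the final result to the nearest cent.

£3,845.10

1 Jan – 12 Mar 2033: 71 days, exemption £29,000 → (£256,000 − £29,000) × 2.95% × 71/365 = £1,302.6068
13 Mar – 31 Dec 2033: 294 days, exemption £149,000 → (£256,000 − £149,000) × 2.95% × 294/365 = £2,542.4959
Total = £3,845.1027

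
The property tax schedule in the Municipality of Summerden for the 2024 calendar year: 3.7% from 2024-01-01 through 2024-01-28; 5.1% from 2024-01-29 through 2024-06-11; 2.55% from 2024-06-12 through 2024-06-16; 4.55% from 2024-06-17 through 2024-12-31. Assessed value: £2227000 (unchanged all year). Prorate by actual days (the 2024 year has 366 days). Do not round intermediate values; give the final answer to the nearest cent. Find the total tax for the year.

2024-01-01 to 2024-01-28: 28 days at 3.7% → £2227000 × 3.7% × 28/366 = £6303.7486
2024-01-29 to 2024-06-11: 135 days at 5.1% → £2227000 × 5.1% × 135/366 = £41893.1557
2024-06-12 to 2024-06-16: 5 days at 2.55% → £2227000 × 2.55% × 5/366 = £775.7992
2024-06-17 to 2024-12-31: 198 days at 4.55% → £2227000 × 4.55% × 198/366 = £54817.0574
Total = £103789.7609

£103789.76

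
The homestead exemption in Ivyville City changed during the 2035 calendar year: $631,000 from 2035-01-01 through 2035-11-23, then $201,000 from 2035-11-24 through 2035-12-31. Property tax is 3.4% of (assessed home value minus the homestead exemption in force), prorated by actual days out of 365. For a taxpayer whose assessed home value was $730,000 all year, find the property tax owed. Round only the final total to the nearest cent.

2035-01-01 to 2035-11-23: 327 days, exemption $631,000 → ($730,000 − $631,000) × 3.4% × 327/365 = $3,015.5671
2035-11-24 to 2035-12-31: 38 days, exemption $201,000 → ($730,000 − $201,000) × 3.4% × 38/365 = $1,872.5151
Total = $4,888.0822

$4,888.08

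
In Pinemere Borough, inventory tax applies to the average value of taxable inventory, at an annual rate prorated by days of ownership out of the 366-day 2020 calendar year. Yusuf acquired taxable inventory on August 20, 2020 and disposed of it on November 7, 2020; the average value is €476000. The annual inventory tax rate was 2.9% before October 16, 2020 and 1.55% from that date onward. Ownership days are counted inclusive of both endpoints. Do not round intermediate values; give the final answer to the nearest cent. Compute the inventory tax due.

€2613.45

August 20 – October 15, 2020: 57 days at 2.9% → €476000 × 2.9% × 57/366 = €2149.8033
October 16 – November 7, 2020: 23 days at 1.55% → €476000 × 1.55% × 23/366 = €463.6448
Total = €2613.4481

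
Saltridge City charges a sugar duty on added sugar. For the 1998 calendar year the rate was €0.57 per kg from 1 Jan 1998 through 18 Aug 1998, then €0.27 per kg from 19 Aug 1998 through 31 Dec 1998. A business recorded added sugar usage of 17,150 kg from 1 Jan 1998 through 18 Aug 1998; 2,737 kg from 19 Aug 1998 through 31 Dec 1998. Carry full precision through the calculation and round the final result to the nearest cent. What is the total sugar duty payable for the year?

€10514.49

1 Jan – 18 Aug 1998: 17,150 kg at €0.57/kg → €9775.50
19 Aug – 31 Dec 1998: 2,737 kg at €0.27/kg → €738.99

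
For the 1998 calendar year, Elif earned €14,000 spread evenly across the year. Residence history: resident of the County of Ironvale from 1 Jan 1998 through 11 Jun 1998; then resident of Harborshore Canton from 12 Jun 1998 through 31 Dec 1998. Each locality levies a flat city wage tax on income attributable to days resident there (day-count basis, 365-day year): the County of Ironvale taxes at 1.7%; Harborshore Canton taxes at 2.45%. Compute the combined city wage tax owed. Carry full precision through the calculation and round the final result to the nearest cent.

€296.40

The County of Ironvale, 1 Jan – 11 Jun 1998: 162 days → €14,000 × 1.7% × 162/365 = €105.6329
Harborshore Canton, 12 Jun – 31 Dec 1998: 203 days → €14,000 × 2.45% × 203/365 = €190.7644
Total = €296.3973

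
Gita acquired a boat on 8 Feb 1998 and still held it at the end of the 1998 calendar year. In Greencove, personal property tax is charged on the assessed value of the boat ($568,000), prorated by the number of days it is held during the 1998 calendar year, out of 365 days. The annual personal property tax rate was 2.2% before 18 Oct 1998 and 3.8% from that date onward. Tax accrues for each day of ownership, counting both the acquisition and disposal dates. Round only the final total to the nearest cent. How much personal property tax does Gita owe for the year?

8 Feb – 17 Oct 1998: 252 days at 2.2% → $568,000 × 2.2% × 252/365 = $8,627.3753
18 Oct – 31 Dec 1998: 75 days at 3.8% → $568,000 × 3.8% × 75/365 = $4,435.0685
Total = $13,062.4438

$13,062.44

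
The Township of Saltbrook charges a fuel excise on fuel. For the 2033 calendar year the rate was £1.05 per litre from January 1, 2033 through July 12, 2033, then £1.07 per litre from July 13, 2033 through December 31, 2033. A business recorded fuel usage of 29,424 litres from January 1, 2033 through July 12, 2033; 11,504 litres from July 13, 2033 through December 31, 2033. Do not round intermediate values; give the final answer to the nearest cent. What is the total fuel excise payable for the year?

January 1 – July 12, 2033: 29,424 litres at £1.05/litre → £30,895.20
July 13 – December 31, 2033: 11,504 litres at £1.07/litre → £12,309.28

£43,204.48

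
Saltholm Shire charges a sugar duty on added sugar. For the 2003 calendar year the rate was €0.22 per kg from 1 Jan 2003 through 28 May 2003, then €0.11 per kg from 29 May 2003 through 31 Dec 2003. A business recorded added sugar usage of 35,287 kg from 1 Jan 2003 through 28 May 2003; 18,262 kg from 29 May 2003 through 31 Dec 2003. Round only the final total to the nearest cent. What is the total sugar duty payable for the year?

1 Jan – 28 May 2003: 35,287 kg at €0.22/kg → €7,763.14
29 May – 31 Dec 2003: 18,262 kg at €0.11/kg → €2,008.82

€9,771.96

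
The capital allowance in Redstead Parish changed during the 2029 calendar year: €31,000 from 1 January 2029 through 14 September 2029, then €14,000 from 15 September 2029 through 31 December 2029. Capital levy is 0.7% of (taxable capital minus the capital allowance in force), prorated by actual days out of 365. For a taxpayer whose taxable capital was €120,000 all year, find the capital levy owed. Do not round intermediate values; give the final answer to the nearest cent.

€658.21

1 January – 14 September 2029: 257 days, exemption €31,000 → (€120,000 − €31,000) × 0.7% × 257/365 = €438.6603
15 September – 31 December 2029: 108 days, exemption €14,000 → (€120,000 − €14,000) × 0.7% × 108/365 = €219.5507
Total = €658.2110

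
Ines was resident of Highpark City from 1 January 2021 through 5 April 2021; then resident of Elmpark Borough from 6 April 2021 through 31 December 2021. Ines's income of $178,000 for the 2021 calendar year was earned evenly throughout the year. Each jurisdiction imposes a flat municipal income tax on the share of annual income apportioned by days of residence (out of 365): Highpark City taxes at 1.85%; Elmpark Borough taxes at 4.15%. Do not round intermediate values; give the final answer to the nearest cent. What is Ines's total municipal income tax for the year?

Highpark City, 1 January – 5 April 2021: 95 days → $178,000 × 1.85% × 95/365 = $857.0822
Elmpark Borough, 6 April – 31 December 2021: 270 days → $178,000 × 4.15% × 270/365 = $5,464.3562
Total = $6,321.4384

$6,321.44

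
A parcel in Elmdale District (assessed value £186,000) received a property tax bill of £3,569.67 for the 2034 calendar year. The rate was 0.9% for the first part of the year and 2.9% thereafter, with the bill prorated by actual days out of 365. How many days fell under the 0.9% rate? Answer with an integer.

179 days

Let d = days at the first rate; then 365 − d days at the second rate.
£186,000 × [0.9%·d + 2.9%·(365−d)] / 365 = £3,569.67
Solving gives d = 179, so the new rate took effect on 29 June 2034.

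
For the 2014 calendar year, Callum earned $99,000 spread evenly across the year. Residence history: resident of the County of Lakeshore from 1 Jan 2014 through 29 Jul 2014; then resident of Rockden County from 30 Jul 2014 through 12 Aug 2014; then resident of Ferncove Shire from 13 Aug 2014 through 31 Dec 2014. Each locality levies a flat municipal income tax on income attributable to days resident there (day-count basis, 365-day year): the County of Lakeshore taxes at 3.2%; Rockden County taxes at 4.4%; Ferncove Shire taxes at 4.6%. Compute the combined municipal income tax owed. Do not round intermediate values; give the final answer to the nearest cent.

The County of Lakeshore, 1 Jan – 29 Jul 2014: 210 days → $99,000 × 3.2% × 210/365 = $1,822.6849
Rockden County, 30 Jul – 12 Aug 2014: 14 days → $99,000 × 4.4% × 14/365 = $167.0795
Ferncove Shire, 13 Aug – 31 Dec 2014: 141 days → $99,000 × 4.6% × 141/365 = $1,759.2164
Total = $3,748.9808

$3,748.98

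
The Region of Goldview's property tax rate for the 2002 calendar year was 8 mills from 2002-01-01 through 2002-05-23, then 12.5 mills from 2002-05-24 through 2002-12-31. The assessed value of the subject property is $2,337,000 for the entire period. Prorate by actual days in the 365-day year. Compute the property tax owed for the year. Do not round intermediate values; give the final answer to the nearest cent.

2002-01-01 to 2002-05-23: 143 days at 8 mills → $2,337,000 × 0.8% × 143/365 = $7,324.7342
2002-05-24 to 2002-12-31: 222 days at 12.5 mills → $2,337,000 × 1.25% × 222/365 = $17,767.6027
Total = $25,092.3370

$25,092.34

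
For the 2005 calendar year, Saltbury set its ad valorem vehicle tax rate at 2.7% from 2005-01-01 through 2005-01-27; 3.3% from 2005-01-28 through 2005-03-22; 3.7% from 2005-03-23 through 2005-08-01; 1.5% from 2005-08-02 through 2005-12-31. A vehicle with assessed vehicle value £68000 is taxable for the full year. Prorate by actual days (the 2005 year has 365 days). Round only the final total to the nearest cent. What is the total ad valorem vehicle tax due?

£1802.47

2005-01-01 to 2005-01-27: 27 days at 2.7% → £68000 × 2.7% × 27/365 = £135.8137
2005-01-28 to 2005-03-22: 54 days at 3.3% → £68000 × 3.3% × 54/365 = £331.9890
2005-03-23 to 2005-08-01: 132 days at 3.7% → £68000 × 3.7% × 132/365 = £909.8959
2005-08-02 to 2005-12-31: 152 days at 1.5% → £68000 × 1.5% × 152/365 = £424.7671
Total = £1802.4658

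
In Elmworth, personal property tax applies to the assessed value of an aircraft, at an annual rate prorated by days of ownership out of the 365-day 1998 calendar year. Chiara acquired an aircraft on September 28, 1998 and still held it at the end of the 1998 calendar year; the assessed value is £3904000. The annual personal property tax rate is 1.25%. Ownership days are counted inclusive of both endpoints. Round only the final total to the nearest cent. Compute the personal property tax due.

£12701.37

Days held (September 28 – December 31, 1998): 95 out of 365
Tax = £3904000 × 1.25% × 95/365 = £12701.3699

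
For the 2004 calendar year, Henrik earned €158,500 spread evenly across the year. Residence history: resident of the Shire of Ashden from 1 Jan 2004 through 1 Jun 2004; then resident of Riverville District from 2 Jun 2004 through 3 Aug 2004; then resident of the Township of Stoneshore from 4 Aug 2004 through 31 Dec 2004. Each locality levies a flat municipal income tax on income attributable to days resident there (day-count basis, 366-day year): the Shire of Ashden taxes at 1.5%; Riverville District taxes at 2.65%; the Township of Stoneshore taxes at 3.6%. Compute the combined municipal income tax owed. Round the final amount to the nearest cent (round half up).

€4,055.39

The Shire of Ashden, 1 Jan – 1 Jun 2004: 153 days → €158,500 × 1.5% × 153/366 = €993.8730
Riverville District, 2 Jun – 3 Aug 2004: 63 days → €158,500 × 2.65% × 63/366 = €722.9939
The Township of Stoneshore, 4 Aug – 31 Dec 2004: 150 days → €158,500 × 3.6% × 150/366 = €2,338.5246
Total = €4,055.3914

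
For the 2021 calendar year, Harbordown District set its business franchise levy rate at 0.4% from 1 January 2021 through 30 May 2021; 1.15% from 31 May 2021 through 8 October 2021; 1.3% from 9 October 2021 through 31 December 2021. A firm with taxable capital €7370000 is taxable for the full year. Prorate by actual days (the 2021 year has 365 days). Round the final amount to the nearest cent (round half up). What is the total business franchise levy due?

1 January – 30 May 2021: 150 days at 0.4% → €7370000 × 0.4% × 150/365 = €12115.0685
31 May – 8 October 2021: 131 days at 1.15% → €7370000 × 1.15% × 131/365 = €30418.9178
9 October – 31 December 2021: 84 days at 1.3% → €7370000 × 1.3% × 84/365 = €22049.4247
Total = €64583.4110

€64583.41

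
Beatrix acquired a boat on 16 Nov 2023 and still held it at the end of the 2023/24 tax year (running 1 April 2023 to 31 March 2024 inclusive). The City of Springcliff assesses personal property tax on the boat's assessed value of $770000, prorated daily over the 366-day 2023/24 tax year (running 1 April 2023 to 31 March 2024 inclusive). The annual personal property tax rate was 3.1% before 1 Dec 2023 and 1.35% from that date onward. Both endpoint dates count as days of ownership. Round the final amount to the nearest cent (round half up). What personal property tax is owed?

$4443.28

16 Nov – 30 Nov 2023: 15 days at 3.1% → $770000 × 3.1% × 15/366 = $978.2787
1 Dec 2023 – 31 Mar 2024: 122 days at 1.35% → $770000 × 1.35% × 122/366 = $3465.0000
Total = $4443.2787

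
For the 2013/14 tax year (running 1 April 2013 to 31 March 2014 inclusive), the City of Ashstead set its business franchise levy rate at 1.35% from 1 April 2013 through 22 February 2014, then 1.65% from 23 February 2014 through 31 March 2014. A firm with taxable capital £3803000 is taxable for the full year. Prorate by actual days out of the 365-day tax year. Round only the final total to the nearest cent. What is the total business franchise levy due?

1 April 2013 – 22 February 2014: 328 days at 1.35% → £3803000 × 1.35% × 328/365 = £46136.1205
23 February – 31 March 2014: 37 days at 1.65% → £3803000 × 1.65% × 37/365 = £6360.9082
Total = £52497.0288

£52497.03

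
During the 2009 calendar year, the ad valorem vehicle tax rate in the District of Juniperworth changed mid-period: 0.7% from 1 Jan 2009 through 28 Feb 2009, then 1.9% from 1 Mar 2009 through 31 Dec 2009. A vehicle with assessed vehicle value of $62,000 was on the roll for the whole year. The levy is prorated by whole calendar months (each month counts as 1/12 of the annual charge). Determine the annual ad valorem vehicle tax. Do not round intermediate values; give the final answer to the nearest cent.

$1,054.00

1 Jan – 28 Feb 2009: 2 months at 0.7% → $62,000 × 0.7% × 2/12 = $72.3333
1 Mar – 31 Dec 2009: 10 months at 1.9% → $62,000 × 1.9% × 10/12 = $981.6667
Total = $1,054.0000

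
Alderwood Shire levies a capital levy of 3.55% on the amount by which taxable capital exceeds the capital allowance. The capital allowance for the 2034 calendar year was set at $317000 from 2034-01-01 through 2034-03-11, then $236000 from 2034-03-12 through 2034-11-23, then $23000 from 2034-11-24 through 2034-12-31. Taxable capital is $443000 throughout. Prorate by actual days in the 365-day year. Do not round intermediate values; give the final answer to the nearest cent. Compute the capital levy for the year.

$7584.26

2034-01-01 to 2034-03-11: 70 days, exemption $317000 → ($443000 − $317000) × 3.55% × 70/365 = $857.8356
2034-03-12 to 2034-11-23: 257 days, exemption $236000 → ($443000 − $236000) × 3.55% × 257/365 = $5174.1493
2034-11-24 to 2034-12-31: 38 days, exemption $23000 → ($443000 − $23000) × 3.55% × 38/365 = $1552.2740
Total = $7584.2589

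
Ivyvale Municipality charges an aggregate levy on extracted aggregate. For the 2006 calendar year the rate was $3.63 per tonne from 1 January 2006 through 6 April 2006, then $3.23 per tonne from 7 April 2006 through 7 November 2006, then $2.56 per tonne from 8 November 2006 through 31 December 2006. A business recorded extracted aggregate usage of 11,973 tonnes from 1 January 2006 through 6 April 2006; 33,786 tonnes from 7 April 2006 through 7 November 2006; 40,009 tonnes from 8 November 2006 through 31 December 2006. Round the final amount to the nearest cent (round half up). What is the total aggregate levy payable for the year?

$255,013.81

1 January – 6 April 2006: 11,973 tonnes at $3.63/tonne → $43,461.99
7 April – 7 November 2006: 33,786 tonnes at $3.23/tonne → $109,128.78
8 November – 31 December 2006: 40,009 tonnes at $2.56/tonne → $102,423.04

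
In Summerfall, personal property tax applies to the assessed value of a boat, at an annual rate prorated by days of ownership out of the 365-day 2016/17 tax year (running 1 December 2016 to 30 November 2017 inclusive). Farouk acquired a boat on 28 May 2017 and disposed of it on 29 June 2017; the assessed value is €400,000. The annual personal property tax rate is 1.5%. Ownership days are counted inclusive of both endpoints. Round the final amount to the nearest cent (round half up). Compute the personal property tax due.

€542.47

Days held (28 May – 29 June 2017): 33 out of 365
Tax = €400,000 × 1.5% × 33/365 = €542.4658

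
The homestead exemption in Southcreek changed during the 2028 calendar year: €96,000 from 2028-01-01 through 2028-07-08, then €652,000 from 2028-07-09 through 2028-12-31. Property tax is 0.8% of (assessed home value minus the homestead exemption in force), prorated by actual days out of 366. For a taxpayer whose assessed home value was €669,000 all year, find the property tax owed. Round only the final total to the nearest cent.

2028-01-01 to 2028-07-08: 190 days, exemption €96,000 → (€669,000 − €96,000) × 0.8% × 190/366 = €2,379.6721
2028-07-09 to 2028-12-31: 176 days, exemption €652,000 → (€669,000 − €652,000) × 0.8% × 176/366 = €65.3989
Total = €2,445.0710

€2,445.07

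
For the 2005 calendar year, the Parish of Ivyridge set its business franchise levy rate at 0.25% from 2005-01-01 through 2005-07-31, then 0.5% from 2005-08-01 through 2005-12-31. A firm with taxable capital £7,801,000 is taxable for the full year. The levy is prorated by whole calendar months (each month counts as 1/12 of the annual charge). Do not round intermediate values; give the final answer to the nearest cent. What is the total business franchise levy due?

£27,628.54

2005-01-01 to 2005-07-31: 7 months at 0.25% → £7,801,000 × 0.25% × 7/12 = £11,376.4583
2005-08-01 to 2005-12-31: 5 months at 0.5% → £7,801,000 × 0.5% × 5/12 = £16,252.0833
Total = £27,628.5417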